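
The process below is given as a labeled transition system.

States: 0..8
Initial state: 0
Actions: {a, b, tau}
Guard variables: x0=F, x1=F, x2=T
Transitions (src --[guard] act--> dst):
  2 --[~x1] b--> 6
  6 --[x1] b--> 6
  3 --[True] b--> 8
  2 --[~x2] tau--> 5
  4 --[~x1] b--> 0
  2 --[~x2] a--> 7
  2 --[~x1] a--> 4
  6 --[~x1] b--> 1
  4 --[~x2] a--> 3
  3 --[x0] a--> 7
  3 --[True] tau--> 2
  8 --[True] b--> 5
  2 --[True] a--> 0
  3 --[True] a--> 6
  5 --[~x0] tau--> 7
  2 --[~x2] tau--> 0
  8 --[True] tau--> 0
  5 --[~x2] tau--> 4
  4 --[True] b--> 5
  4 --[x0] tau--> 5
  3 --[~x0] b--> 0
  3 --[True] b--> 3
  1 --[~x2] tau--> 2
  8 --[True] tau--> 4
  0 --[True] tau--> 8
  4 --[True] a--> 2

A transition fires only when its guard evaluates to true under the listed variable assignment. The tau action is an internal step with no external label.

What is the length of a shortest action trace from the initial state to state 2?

Answer: 3

Trace:
BFS to 2:
  depth 0: {0}
  depth 1: {8}
  depth 2: {4,5}
  depth 3: {2,7}
first hit 2 at d=3 via tau·tau·a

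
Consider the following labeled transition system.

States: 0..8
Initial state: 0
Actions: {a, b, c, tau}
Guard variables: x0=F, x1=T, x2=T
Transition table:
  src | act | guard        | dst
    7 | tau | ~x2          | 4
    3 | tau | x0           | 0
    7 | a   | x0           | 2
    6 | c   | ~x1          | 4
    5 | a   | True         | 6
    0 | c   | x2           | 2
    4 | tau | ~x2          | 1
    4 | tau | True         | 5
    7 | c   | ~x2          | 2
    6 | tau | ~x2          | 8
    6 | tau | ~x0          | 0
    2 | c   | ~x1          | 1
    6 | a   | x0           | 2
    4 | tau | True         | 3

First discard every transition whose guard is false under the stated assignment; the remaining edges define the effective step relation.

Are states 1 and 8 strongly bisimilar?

Answer: BISIMILAR

Trace:
Refine partition for ~:
  round 0: {{0,1,2,3,4,5,6,7,8}}
  round 1: {{0},{1,2,3,7,8},{4,6},{5}}
  round 2: {{0},{1,2,3,7,8},{4},{5},{6}}
stable after 3 split(s): 5 block(s)
[1]={1,2,3,7,8}  [8]={1,2,3,7,8}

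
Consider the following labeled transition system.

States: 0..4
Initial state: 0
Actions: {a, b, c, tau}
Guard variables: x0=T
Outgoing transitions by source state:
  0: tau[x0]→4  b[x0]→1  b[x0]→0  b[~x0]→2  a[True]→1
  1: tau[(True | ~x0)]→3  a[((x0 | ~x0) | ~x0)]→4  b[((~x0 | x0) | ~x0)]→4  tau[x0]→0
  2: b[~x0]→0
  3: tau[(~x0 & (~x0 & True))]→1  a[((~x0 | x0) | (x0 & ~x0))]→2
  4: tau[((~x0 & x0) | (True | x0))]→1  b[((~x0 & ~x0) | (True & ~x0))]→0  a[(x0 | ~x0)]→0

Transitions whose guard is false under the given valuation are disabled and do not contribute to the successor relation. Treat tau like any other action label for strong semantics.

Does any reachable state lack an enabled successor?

Reach set: {0,1,2,3,4}
  0: a→1  b→0  b→1  tau→4  [4 exit(s)]
  1: a→4  b→4  tau→0  tau→3  [4 exit(s)]
  2: ∅  [STUCK]
  3: a→2  [1 exit(s)]
  4: a→0  tau→1  [2 exit(s)]
witness 2: b·tau·a

Answer: DEADLOCK at state 2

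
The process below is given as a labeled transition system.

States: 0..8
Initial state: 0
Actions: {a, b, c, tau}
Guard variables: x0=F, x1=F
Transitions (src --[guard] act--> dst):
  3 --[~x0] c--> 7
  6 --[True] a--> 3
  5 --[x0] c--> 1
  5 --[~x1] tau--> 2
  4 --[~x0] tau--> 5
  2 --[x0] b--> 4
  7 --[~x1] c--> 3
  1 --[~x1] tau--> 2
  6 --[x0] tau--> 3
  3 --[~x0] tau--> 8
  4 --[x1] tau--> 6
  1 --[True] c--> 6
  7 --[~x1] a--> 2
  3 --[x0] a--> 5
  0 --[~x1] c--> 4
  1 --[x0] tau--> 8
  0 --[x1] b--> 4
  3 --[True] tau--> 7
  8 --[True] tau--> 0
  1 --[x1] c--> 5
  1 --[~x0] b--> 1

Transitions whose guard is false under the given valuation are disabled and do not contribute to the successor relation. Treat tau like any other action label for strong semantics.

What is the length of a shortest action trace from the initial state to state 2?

Answer: 3

Analysis:
Layered search for 2:
  Layer 0: {0}
  Layer 1: {4}
  Layer 2: {5}
  Layer 3: {2}
first hit 2 at d=3 via c·tau·tau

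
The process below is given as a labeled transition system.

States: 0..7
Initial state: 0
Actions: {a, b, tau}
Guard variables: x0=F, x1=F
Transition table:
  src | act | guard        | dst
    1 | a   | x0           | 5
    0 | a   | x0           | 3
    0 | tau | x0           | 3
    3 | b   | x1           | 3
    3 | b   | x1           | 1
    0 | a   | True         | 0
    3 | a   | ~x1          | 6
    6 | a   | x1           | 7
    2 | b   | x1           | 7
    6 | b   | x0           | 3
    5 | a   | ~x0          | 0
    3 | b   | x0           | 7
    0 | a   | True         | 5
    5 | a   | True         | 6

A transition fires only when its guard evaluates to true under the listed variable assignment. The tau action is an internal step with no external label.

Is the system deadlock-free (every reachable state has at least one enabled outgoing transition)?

Answer: DEADLOCK at state 6

Working:
Reachable = {0,5,6}
  0: a→0  a→5  [deg 2]
  5: a→0  a→6  [deg 2]
  6: ∅  [deadlock]
witness 6: a·a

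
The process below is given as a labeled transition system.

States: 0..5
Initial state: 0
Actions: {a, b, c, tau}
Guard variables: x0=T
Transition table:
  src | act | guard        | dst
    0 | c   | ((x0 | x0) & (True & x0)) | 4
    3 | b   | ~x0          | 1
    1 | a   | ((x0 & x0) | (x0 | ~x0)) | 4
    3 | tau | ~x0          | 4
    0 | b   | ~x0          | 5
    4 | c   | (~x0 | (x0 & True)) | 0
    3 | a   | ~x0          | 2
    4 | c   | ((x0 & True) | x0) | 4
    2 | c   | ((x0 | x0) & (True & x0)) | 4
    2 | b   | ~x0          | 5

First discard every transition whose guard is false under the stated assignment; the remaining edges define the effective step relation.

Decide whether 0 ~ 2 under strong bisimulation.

Bisimulation quotient by refinement:
  round 0: {{0,1,2,3,4,5}}
  round 1: {{0,2,4},{1},{3,5}}
stable after 2 split(s): 3 block(s)
class of 0: {0,2,4}; class of 2: {0,2,4}

Answer: BISIMILAR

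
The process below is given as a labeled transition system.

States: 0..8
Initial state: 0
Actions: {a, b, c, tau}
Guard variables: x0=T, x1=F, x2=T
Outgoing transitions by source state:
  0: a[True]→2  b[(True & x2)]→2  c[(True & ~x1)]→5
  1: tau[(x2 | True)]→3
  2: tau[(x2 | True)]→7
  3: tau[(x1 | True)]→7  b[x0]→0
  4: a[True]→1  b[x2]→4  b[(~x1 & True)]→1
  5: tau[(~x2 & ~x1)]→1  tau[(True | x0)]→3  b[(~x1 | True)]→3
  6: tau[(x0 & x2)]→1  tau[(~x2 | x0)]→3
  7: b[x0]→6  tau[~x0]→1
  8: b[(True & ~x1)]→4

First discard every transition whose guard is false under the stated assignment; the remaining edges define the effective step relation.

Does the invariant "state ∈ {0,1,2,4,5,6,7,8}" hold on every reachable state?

Answer: INVARIANT VIOLATED at state 3

Trace:
Inv-set: {0,1,2,4,5,6,7,8}
R = {0,1,2,3,5,6,7}
  0: safe
  1: safe
  2: safe
  3: ✗ unsafe
  5: safe
  6: safe
  7: safe
counterexample path to 3: c·tau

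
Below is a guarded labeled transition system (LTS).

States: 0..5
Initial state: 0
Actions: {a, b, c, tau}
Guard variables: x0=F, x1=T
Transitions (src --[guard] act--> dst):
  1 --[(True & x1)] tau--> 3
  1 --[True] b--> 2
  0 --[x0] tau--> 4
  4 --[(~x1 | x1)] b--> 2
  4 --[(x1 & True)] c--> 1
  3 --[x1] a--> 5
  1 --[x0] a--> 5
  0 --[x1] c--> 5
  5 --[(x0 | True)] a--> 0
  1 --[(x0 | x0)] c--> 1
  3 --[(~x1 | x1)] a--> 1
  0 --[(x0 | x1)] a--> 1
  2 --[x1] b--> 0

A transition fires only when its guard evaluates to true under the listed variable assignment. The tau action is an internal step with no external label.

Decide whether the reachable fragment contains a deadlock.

R = {0,1,2,3,5}
  0: a→1  c→5  [2 exit(s)]
  1: b→2  tau→3  [2 exit(s)]
  2: b→0  [1 exit(s)]
  3: a→1  a→5  [2 exit(s)]
  5: a→0  [1 exit(s)]

Answer: DEADLOCK-FREE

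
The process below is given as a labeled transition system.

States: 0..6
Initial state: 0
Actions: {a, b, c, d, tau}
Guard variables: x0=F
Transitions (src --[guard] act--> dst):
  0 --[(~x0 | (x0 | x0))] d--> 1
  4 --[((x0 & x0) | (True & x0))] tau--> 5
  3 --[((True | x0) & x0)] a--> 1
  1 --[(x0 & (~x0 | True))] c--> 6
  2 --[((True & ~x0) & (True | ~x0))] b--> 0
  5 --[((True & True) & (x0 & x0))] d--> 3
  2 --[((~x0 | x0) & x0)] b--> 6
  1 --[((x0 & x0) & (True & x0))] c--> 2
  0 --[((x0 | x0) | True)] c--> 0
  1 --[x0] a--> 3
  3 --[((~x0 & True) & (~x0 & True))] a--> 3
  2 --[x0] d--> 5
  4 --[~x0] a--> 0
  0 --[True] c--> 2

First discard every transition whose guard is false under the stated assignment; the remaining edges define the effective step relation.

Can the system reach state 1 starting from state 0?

Answer: REACHABLE

Trace:
After dropping false guards: 6 live edges.
Layer 0: {0}
Layer 1: {1,2}  total {0,1,2}
Reachable = {0,1,2}
trace reaching 1: d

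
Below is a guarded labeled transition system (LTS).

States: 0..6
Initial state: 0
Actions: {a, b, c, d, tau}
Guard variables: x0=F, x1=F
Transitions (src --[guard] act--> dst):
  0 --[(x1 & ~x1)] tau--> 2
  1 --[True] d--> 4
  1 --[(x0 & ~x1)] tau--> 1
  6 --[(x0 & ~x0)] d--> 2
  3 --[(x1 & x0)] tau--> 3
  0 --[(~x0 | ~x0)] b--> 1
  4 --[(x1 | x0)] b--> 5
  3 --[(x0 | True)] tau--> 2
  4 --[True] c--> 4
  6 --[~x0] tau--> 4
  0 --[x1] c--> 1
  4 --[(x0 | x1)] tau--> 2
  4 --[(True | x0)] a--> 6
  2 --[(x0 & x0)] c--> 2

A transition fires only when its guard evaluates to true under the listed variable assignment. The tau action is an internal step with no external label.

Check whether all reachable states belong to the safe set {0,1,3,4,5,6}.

Answer: INVARIANT HOLDS

Working:
Inv-set: {0,1,3,4,5,6}
Reachable = {0,1,4,6}
  0: ✓
  1: ✓
  4: ✓
  6: ✓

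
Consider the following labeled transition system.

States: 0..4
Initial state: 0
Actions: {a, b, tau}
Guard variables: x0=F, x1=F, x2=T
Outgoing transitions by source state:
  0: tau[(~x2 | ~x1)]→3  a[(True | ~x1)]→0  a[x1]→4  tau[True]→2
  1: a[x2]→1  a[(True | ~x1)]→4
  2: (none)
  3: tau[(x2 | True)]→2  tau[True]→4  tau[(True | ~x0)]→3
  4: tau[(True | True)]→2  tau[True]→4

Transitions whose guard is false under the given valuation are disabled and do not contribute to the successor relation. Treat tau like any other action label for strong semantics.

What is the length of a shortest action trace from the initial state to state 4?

Breadth-first toward 4:
  Layer 0: {0}
  Layer 1: {2,3}
  Layer 2: {4}
4 enters at depth 2; path tau·tau

Answer: 2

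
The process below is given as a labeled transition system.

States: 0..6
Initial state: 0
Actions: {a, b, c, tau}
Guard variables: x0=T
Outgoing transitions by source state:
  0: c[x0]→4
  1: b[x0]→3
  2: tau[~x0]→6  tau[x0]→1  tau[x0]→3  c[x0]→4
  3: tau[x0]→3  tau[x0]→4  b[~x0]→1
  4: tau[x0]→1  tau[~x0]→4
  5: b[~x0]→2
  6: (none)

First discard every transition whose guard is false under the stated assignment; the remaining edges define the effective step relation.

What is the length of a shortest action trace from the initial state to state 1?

Answer: 2

Analysis:
Layered search for 1:
  Layer 0: {0}
  Layer 1: {4}
  Layer 2: {1}
1 enters at depth 2; path c·tau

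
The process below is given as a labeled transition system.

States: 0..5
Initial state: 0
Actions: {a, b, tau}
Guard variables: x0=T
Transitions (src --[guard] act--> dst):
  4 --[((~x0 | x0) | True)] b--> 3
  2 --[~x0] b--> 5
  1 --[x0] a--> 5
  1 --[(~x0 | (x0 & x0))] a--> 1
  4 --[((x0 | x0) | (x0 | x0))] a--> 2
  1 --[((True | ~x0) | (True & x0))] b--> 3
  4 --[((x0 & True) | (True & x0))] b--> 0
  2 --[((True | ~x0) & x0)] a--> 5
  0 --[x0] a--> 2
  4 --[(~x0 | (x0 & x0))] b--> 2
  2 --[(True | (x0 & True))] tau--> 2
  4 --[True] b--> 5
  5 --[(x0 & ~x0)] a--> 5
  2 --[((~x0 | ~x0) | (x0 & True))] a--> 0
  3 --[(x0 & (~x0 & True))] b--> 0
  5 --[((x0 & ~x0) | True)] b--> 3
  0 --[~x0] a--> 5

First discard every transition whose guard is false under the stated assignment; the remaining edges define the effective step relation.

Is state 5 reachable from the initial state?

Answer: REACHABLE

Analysis:
After dropping false guards: 13 live edges.
depth 0: {0}
depth 1: {2}  total {0,2}
depth 2: {5}  total {0,2,5}
depth 3: {3}  total {0,2,3,5}
R = {0,2,3,5}
witness 5: a·a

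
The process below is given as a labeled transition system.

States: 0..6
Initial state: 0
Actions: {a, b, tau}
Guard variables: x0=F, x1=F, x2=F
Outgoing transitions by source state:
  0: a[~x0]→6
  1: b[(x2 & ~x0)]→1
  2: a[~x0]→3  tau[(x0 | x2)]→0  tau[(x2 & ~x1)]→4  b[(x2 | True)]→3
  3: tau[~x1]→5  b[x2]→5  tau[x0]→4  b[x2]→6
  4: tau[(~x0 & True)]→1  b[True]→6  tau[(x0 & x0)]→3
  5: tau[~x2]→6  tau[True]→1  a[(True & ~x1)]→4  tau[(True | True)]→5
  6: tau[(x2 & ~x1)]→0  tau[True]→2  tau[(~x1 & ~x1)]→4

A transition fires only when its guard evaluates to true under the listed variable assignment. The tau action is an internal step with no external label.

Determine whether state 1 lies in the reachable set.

Answer: REACHABLE

Working:
After dropping false guards: 12 live edges.
depth 0: {0}
depth 1: {6}  now seen {0,6}
depth 2: {2,4}  now seen {0,2,4,6}
depth 3: {1,3}  now seen {0,1,2,3,4,6}
depth 4: {5}  now seen {0,1,2,3,4,5,6}
Reach set: {0,1,2,3,4,5,6}
trace reaching 1: a·tau·tau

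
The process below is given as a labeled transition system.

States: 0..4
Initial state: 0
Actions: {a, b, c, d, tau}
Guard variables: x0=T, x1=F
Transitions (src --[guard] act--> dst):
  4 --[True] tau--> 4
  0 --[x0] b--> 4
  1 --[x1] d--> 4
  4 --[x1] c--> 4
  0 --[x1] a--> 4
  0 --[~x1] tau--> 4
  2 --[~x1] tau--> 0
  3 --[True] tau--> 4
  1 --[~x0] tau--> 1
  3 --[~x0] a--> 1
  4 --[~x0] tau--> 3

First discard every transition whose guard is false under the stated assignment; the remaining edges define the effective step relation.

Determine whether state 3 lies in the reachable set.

Guard filter leaves 5 enabled edge(s).
depth 0: {0}
depth 1: {4}  now seen {0,4}
R = {0,4}

Answer: UNREACHABLE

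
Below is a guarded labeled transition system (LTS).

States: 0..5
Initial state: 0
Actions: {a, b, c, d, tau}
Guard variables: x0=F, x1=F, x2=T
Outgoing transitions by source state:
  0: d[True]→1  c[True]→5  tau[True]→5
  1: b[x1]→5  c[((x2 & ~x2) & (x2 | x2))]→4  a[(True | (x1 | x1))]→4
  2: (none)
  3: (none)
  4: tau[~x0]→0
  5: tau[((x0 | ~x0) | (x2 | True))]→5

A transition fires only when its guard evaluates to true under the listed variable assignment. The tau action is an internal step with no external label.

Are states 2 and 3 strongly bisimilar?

Bisimulation quotient by refinement:
  round 0: {{0,1,2,3,4,5}}
  round 1: {{0},{1},{2,3},{4,5}}
  round 2: {{0},{1},{2,3},{4},{5}}
stable after 3 split(s): 5 block(s)
class of 2: {2,3}; class of 3: {2,3}

Answer: BISIMILAR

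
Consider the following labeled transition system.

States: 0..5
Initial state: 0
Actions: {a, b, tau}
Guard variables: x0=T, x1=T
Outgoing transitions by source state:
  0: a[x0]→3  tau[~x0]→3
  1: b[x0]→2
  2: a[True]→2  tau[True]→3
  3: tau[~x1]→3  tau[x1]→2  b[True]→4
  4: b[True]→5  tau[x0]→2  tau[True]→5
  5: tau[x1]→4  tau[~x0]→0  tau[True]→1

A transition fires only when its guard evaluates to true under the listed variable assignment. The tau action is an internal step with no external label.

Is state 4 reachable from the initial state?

After dropping false guards: 11 live edges.
Layer 0: {0}
Layer 1: {3}  now seen {0,3}
Layer 2: {2,4}  now seen {0,2,3,4}
Layer 3: {5}  now seen {0,2,3,4,5}
Layer 4: {1}  now seen {0,1,2,3,4,5}
R = {0,1,2,3,4,5}
witness 4: a·b

Answer: REACHABLE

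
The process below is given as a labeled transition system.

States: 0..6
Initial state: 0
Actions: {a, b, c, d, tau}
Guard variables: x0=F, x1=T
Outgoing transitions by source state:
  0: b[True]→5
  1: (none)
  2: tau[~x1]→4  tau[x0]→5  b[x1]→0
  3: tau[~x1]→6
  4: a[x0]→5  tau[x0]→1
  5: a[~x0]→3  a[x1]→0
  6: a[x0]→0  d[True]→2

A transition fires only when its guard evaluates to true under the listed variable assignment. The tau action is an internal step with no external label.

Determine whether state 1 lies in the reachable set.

Guard filter leaves 5 enabled edge(s).
L0 = {0}
L1 = {5}  cumulative {0,5}
L2 = {3}  cumulative {0,3,5}
R = {0,3,5}

Answer: UNREACHABLE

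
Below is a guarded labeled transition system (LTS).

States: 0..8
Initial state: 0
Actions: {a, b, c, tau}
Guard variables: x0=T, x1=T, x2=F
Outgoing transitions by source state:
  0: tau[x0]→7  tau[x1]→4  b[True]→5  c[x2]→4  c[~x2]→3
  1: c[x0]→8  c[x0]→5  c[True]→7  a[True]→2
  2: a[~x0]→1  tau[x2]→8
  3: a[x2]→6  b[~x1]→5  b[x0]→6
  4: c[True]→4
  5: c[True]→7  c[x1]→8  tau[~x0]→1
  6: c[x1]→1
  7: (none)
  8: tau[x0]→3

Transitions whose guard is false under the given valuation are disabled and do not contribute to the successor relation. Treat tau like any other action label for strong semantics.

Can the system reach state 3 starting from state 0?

Answer: REACHABLE

Trace:
Guard filter leaves 14 enabled edge(s).
L0 = {0}
L1 = {3,4,5,7}  total {0,3,4,5,7}
L2 = {6,8}  total {0,3,4,5,6,7,8}
L3 = {1}  total {0,1,3,4,5,6,7,8}
L4 = {2}  total {0,1,2,3,4,5,6,7,8}
R = {0,1,2,3,4,5,6,7,8}
trace reaching 3: c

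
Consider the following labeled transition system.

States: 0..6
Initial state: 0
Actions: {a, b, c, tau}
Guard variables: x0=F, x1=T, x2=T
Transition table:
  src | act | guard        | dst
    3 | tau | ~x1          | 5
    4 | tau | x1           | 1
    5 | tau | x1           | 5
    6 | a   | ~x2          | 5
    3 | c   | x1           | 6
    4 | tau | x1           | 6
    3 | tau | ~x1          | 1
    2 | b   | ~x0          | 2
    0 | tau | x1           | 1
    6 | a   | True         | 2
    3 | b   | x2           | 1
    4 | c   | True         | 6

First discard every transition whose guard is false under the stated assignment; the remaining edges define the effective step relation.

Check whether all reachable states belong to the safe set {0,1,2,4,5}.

Allowed set {0,1,2,4,5}
Reach set: {0,1}
  0: ✓
  1: ✓

Answer: INVARIANT HOLDS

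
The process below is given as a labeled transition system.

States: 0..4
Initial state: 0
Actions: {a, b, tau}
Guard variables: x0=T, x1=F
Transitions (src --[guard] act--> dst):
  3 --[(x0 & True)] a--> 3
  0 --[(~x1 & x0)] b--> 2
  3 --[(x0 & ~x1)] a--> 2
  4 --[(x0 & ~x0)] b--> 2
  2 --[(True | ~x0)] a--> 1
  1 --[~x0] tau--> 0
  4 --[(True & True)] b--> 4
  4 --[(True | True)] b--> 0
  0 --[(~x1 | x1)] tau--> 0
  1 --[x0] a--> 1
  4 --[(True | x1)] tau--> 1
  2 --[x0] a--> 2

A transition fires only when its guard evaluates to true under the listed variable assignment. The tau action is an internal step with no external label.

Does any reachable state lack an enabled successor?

Answer: DEADLOCK-FREE

Working:
Reachable = {0,1,2}
  0: b→2  tau→0  [2 exit(s)]
  1: a→1  [1 exit(s)]
  2: a→1  a→2  [2 exit(s)]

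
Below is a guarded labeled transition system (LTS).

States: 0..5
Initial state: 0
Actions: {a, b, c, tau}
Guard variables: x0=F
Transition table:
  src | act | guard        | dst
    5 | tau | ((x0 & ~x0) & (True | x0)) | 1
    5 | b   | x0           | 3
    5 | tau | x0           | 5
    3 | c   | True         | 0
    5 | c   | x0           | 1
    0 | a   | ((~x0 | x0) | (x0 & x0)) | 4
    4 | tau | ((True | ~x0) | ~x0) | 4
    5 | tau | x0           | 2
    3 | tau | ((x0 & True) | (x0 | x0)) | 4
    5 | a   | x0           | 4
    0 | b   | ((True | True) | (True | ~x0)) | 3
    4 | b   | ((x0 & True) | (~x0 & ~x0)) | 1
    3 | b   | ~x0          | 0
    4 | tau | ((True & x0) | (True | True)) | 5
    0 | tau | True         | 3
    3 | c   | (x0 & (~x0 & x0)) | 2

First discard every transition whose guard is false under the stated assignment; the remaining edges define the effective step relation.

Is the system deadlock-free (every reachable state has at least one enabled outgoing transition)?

Reachable = {0,1,3,4,5}
  0: a→4  b→3  tau→3  [deg 3]
  1: ∅  [deadlock]
  3: b→0  c→0  [deg 2]
  4: b→1  tau→4  tau→5  [deg 3]
  5: ∅  [deadlock]
trace reaching 1: a·b

Answer: DEADLOCK at state 1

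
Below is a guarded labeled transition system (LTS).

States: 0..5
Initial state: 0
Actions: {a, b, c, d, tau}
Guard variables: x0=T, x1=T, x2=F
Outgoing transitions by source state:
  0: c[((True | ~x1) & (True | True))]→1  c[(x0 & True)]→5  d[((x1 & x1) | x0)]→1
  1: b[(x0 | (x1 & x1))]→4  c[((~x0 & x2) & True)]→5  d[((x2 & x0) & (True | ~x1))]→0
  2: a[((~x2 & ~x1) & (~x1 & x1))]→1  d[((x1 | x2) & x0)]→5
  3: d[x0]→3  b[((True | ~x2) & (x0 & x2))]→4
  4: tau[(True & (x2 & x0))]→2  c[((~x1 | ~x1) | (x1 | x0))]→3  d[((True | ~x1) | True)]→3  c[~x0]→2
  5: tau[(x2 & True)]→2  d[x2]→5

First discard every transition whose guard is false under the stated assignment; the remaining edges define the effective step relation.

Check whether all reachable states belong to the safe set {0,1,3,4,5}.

Allowed set {0,1,3,4,5}
Reachable = {0,1,3,4,5}
  0: ✓
  1: ✓
  3: ✓
  4: ✓
  5: ✓

Answer: INVARIANT HOLDS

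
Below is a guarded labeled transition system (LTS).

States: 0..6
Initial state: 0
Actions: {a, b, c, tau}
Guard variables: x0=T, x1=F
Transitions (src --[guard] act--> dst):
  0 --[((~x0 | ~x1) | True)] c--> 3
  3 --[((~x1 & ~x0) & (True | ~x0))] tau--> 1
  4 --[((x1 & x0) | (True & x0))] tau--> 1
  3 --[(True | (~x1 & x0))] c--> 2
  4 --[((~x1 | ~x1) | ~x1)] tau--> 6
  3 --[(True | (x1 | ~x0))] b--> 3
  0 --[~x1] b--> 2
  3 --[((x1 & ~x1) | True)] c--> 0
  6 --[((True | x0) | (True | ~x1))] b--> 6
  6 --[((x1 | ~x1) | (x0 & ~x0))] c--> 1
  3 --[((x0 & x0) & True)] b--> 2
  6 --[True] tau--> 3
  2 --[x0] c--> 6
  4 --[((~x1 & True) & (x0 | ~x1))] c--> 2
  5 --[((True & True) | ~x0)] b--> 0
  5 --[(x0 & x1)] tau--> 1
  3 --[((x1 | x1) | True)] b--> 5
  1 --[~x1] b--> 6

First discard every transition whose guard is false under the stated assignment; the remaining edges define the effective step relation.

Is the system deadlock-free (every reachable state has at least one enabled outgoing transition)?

Answer: DEADLOCK-FREE

Working:
Reachable = {0,1,2,3,5,6}
  0: b→2  c→3  [deg 2]
  1: b→6  [deg 1]
  2: c→6  [deg 1]
  3: b→2  b→3  b→5  c→0  c→2  [deg 5]
  5: b→0  [deg 1]
  6: b→6  c→1  tau→3  [deg 3]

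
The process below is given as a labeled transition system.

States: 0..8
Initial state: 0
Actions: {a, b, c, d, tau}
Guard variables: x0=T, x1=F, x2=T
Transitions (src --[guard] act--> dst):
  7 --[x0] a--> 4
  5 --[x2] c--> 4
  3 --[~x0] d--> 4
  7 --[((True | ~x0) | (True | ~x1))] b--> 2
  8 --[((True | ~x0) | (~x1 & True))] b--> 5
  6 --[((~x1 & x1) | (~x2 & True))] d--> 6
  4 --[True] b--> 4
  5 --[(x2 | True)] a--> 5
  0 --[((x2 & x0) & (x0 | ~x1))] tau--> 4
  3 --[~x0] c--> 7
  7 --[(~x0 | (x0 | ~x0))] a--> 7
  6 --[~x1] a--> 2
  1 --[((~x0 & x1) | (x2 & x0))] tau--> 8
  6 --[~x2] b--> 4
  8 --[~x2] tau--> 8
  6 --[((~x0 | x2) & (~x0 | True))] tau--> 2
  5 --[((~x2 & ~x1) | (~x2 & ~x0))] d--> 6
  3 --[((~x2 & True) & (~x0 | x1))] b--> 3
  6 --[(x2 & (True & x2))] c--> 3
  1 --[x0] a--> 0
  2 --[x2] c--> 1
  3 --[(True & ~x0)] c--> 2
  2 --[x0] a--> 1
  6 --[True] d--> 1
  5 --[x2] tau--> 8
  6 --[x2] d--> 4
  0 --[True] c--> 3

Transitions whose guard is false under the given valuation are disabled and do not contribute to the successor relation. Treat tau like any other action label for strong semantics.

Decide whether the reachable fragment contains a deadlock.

Answer: DEADLOCK at state 3

Analysis:
Reach set: {0,3,4}
  0: c→3  tau→4  [deg 2]
  3: ∅  [no exit]
  4: b→4  [deg 1]
Path to 3: c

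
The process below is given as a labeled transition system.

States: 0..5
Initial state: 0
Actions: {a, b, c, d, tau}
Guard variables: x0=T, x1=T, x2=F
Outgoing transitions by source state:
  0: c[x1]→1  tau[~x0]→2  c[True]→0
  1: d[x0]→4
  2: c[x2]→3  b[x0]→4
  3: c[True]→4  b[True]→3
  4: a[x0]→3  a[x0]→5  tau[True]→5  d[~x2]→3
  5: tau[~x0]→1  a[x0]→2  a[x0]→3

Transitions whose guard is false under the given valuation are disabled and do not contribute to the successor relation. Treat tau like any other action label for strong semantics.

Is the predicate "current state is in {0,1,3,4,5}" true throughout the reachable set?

Answer: INVARIANT VIOLATED at state 2

Trace:
Inv-set: {0,1,3,4,5}
Reach set: {0,1,2,3,4,5}
  0: ✓
  1: ✓
  2: VIOLATES
  3: ✓
  4: ✓
  5: ✓
counterexample path to 2: c·d·a·a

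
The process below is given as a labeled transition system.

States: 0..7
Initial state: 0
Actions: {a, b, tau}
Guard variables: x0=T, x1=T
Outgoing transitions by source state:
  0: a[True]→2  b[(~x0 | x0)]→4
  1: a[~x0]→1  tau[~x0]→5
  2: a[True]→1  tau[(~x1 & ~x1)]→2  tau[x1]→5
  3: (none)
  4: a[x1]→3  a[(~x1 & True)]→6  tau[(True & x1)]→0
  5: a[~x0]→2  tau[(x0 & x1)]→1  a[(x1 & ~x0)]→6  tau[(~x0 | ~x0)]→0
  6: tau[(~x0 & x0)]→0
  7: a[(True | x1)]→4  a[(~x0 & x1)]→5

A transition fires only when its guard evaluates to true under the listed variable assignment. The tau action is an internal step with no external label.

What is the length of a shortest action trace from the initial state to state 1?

Breadth-first toward 1:
  Layer 0: {0}
  Layer 1: {2,4}
  Layer 2: {1,3,5}
depth(1)=2, e.g. a·a

Answer: 2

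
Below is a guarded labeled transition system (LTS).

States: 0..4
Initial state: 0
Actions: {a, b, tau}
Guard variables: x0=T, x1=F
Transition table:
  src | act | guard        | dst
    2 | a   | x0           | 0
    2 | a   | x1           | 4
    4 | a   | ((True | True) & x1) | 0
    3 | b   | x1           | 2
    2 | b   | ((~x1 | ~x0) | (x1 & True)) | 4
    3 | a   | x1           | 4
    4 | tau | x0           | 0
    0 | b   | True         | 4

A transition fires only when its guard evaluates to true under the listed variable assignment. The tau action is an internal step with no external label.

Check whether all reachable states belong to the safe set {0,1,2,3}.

Allowed set {0,1,2,3}
Reachable = {0,4}
  0: safe
  4: outside
reach 4 via b — violates

Answer: INVARIANT VIOLATED at state 4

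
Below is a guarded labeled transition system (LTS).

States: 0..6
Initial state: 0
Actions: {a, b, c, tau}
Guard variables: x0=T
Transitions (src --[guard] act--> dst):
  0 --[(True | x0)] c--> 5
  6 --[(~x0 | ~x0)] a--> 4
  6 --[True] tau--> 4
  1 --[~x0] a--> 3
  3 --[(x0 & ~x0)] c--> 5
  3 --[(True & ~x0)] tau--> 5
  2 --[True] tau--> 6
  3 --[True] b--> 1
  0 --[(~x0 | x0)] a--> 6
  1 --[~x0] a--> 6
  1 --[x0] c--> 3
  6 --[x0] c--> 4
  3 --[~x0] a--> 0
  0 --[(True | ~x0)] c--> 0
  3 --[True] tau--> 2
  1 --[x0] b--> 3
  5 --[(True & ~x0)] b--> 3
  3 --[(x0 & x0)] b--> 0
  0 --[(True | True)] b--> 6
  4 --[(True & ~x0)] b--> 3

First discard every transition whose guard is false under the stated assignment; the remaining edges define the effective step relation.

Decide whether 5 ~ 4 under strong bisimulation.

Answer: BISIMILAR

Trace:
Bisimulation quotient by refinement:
  round 0: {{0,1,2,3,4,5,6}}
  round 1: {{0},{1},{2},{3},{4,5},{6}}
Fixed point at round 2; 6 class(es).
5∈{4,5}, 4∈{4,5}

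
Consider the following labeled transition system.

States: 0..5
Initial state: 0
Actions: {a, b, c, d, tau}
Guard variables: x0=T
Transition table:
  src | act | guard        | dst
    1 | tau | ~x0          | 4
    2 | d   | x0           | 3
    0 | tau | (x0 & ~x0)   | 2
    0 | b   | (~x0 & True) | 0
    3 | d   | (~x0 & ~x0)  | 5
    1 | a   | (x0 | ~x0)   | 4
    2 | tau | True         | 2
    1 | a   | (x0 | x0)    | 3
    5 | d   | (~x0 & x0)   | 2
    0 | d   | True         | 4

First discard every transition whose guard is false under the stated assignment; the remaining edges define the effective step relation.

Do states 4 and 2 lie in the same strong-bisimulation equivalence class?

Refine partition for ~:
  π0 = {{0,1,2,3,4,5}}
  π1 = {{0},{1},{2},{3,4,5}}
stable after 2 split(s): 4 block(s)
class of 4: {3,4,5}; class of 2: {2}

Answer: NOT BISIMILAR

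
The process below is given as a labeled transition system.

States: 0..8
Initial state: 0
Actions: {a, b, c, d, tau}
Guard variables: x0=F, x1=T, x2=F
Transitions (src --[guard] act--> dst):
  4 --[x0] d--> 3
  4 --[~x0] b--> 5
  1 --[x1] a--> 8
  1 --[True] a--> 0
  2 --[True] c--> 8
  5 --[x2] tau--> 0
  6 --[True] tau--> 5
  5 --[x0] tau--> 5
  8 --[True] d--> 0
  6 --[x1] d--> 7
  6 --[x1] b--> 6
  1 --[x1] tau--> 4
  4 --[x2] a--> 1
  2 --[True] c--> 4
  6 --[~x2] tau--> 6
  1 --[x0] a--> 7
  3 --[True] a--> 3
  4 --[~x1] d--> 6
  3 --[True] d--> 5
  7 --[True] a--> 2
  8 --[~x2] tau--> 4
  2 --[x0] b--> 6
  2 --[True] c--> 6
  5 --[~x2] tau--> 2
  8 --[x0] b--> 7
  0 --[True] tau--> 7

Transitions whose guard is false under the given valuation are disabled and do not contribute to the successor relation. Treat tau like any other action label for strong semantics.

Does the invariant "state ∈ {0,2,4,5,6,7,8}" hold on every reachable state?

Allowed set {0,2,4,5,6,7,8}
R = {0,2,4,5,6,7,8}
  0: safe
  2: safe
  4: safe
  5: safe
  6: safe
  7: safe
  8: safe

Answer: INVARIANT HOLDS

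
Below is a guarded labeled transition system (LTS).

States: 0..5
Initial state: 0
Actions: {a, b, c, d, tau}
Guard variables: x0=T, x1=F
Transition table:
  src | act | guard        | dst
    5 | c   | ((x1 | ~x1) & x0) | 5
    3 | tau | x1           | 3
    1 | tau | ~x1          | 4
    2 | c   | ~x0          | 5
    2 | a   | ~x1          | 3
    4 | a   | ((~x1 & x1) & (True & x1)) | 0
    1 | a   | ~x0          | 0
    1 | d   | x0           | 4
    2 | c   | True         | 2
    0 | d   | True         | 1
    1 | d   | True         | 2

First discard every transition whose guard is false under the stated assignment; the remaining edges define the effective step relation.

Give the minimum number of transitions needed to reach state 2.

Answer: 2

Working:
BFS to 2:
  depth 0: {0}
  depth 1: {1}
  depth 2: {2,4}
2 enters at depth 2; path d·d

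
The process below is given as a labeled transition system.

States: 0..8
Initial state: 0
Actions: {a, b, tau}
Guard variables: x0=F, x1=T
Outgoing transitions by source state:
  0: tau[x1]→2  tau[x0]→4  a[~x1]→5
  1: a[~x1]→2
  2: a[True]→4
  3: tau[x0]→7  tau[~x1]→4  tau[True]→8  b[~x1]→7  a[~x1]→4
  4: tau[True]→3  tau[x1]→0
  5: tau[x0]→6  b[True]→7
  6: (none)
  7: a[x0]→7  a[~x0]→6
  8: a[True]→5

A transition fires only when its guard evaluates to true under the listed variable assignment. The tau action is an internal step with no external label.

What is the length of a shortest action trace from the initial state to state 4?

Breadth-first toward 4:
  depth 0: {0}
  depth 1: {2}
  depth 2: {4}
first hit 4 at d=2 via tau·a

Answer: 2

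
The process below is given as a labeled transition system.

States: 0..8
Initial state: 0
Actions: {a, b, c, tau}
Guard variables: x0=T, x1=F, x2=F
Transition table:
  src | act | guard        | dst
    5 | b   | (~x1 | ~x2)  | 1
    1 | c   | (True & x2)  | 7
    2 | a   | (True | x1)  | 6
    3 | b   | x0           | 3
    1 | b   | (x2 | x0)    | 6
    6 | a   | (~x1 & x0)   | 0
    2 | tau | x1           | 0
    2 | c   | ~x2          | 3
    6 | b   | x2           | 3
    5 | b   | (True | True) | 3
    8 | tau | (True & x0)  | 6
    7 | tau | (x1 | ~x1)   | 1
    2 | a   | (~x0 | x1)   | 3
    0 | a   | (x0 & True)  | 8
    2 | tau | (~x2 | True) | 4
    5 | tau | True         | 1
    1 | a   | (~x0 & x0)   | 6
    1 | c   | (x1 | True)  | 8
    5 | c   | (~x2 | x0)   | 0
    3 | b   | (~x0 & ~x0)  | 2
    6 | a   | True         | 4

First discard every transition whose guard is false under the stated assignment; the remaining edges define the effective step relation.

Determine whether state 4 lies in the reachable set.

Guard filter leaves 15 enabled edge(s).
L0 = {0}
L1 = {8}  cumulative {0,8}
L2 = {6}  cumulative {0,6,8}
L3 = {4}  cumulative {0,4,6,8}
Reach set: {0,4,6,8}
trace reaching 4: a·tau·a

Answer: REACHABLE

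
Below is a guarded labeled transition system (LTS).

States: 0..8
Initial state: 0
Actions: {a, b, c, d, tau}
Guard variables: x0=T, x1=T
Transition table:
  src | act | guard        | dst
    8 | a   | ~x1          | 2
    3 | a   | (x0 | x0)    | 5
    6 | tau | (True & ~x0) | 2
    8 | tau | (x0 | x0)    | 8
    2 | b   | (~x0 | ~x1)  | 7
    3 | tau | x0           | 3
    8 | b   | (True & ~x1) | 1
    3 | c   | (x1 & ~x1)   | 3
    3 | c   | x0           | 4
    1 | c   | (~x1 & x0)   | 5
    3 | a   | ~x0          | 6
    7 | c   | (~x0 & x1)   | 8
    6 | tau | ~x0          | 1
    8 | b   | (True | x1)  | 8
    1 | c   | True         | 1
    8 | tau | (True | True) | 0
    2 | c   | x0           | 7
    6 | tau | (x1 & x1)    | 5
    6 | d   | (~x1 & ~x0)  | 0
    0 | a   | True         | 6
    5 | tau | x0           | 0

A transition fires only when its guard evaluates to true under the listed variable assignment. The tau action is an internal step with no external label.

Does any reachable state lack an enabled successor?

Answer: DEADLOCK-FREE

Working:
Reach set: {0,5,6}
  0: a→6  [1 exit(s)]
  5: tau→0  [1 exit(s)]
  6: tau→5  [1 exit(s)]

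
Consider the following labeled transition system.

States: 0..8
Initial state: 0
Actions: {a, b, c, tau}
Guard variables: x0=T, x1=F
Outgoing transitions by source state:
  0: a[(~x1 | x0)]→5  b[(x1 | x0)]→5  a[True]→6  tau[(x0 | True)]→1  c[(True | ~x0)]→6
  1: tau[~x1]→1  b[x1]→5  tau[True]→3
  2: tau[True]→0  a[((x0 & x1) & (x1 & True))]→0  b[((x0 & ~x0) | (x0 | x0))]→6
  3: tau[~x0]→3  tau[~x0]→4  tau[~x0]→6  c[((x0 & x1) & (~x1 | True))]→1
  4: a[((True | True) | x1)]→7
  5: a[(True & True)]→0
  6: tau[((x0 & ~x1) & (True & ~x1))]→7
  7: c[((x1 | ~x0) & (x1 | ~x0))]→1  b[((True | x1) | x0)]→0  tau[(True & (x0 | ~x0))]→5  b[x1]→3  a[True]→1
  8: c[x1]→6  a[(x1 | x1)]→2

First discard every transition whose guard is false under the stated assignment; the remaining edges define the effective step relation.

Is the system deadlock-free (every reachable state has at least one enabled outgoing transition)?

Answer: DEADLOCK at state 3

Analysis:
R = {0,1,3,5,6,7}
  0: a→5  a→6  b→5  c→6  tau→1  [deg 5]
  1: tau→1  tau→3  [deg 2]
  3: ∅  [deadlock]
  5: a→0  [deg 1]
  6: tau→7  [deg 1]
  7: a→1  b→0  tau→5  [deg 3]
trace reaching 3: tau·tau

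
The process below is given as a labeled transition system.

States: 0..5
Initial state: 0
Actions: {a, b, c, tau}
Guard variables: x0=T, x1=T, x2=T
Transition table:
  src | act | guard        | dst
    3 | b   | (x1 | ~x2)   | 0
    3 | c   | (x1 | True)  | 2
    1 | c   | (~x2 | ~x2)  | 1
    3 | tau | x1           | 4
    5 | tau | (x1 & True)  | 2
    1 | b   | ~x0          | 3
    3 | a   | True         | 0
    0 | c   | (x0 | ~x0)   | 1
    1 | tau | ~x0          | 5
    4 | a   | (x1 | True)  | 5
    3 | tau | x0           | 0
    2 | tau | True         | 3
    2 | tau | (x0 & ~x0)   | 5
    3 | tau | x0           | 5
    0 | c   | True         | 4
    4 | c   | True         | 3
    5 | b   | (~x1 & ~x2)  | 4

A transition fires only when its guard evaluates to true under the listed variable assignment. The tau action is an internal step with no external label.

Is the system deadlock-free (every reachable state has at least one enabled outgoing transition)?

Reach set: {0,1,2,3,4,5}
  0: c→1  c→4  [deg 2]
  1: ∅  [deadlock]
  2: tau→3  [deg 1]
  3: a→0  b→0  c→2  tau→0  tau→4  tau→5  [deg 6]
  4: a→5  c→3  [deg 2]
  5: tau→2  [deg 1]
trace reaching 1: c

Answer: DEADLOCK at state 1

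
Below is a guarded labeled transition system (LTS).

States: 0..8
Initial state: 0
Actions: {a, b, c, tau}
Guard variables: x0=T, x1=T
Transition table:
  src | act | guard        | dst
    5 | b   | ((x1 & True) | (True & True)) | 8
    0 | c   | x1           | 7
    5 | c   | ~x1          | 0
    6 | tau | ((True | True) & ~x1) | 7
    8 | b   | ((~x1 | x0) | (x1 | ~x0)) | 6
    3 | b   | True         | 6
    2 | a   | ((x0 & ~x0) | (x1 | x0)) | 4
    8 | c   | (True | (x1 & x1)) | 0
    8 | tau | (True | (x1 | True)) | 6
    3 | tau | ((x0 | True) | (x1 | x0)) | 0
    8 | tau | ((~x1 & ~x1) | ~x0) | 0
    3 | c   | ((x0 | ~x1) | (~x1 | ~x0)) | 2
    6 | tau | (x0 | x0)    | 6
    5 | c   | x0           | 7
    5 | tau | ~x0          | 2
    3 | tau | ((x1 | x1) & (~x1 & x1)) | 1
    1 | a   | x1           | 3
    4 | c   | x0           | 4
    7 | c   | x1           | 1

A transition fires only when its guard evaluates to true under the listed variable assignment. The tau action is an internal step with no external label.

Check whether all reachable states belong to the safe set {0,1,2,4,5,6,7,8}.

Answer: INVARIANT VIOLATED at state 3

Analysis:
Inv-set: {0,1,2,4,5,6,7,8}
Reach set: {0,1,2,3,4,6,7}
  0: ✓
  1: ✓
  2: ✓
  3: outside
  4: ✓
  6: ✓
  7: ✓
counterexample path to 3: c·c·a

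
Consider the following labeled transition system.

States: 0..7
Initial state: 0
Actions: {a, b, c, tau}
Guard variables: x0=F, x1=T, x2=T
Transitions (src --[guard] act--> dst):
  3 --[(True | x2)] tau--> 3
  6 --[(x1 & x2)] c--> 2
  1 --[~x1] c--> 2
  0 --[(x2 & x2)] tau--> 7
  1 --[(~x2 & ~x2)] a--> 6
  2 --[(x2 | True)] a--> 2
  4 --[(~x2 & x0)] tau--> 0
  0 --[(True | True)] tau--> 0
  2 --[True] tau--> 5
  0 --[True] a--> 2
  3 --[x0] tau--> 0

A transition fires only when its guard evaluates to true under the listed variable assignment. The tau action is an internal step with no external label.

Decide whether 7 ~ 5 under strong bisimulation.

Answer: BISIMILAR

Trace:
Refine partition for ~:
  π0 = {{0,1,2,3,4,5,6,7}}
  π1 = {{0,2},{1,4,5,7},{3},{6}}
  π2 = {{0},{1,4,5,7},{2},{3},{6}}
stable after 3 split(s): 5 block(s)
[7]={1,4,5,7}  [5]={1,4,5,7}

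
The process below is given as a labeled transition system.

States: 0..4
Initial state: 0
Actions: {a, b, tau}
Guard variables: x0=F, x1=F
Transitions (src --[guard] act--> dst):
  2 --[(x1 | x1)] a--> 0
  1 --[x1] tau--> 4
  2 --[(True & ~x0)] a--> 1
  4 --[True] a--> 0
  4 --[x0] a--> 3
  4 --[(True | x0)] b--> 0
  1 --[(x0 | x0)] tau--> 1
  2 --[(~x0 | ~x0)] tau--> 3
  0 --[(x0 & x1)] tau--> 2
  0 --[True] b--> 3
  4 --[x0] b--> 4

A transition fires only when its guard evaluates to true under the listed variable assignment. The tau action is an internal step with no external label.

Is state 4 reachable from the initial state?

5 transition(s) survive guard evaluation.
depth 0: {0}
depth 1: {3}  now seen {0,3}
Reachable = {0,3}

Answer: UNREACHABLE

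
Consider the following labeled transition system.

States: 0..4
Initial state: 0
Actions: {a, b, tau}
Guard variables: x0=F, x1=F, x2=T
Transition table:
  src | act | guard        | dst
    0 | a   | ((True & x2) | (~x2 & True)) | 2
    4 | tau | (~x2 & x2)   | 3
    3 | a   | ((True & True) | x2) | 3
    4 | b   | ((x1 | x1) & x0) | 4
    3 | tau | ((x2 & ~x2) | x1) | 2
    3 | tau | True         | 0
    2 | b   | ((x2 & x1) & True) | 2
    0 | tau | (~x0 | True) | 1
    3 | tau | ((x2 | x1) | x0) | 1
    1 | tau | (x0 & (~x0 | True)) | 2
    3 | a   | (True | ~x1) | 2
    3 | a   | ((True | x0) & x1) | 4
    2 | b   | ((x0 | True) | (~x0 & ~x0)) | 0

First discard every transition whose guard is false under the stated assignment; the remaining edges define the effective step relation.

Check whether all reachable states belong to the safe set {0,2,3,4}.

Allowed set {0,2,3,4}
R = {0,1,2}
  0: ✓
  1: VIOLATES
  2: ✓
reach 1 via tau — violates

Answer: INVARIANT VIOLATED at state 1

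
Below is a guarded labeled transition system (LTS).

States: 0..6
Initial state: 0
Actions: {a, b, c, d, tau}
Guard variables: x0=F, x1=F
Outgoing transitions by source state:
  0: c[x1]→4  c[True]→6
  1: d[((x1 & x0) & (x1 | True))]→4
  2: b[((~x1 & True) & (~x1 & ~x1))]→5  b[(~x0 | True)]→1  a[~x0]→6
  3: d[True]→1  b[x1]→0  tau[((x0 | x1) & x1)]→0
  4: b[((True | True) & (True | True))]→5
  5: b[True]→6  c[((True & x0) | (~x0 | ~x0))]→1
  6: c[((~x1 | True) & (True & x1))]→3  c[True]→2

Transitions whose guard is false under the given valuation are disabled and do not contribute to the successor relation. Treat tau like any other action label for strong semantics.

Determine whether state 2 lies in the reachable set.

Answer: REACHABLE

Analysis:
Guard filter leaves 9 enabled edge(s).
depth 0: {0}
depth 1: {6}  total {0,6}
depth 2: {2}  total {0,2,6}
depth 3: {1,5}  total {0,1,2,5,6}
Reach set: {0,1,2,5,6}
witness 2: c·c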